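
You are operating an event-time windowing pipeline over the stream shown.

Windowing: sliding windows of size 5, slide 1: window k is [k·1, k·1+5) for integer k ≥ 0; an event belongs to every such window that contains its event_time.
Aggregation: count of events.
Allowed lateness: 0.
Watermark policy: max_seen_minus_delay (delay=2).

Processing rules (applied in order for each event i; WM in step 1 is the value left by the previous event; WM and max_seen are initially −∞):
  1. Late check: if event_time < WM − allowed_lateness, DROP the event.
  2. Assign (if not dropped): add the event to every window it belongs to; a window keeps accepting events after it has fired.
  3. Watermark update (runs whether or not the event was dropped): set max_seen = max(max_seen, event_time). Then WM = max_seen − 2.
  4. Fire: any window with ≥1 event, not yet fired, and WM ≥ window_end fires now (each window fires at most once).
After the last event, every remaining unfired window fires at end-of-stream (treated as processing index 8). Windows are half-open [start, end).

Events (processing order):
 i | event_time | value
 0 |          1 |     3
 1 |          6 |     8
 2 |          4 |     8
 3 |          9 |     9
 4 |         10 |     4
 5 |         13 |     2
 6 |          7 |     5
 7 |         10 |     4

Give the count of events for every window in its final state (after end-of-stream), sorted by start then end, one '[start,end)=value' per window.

[0,5)=2 [1,6)=2 [2,7)=2 [3,8)=2 [4,9)=2 [5,10)=2 [6,11)=3 [7,12)=2 [8,13)=2 [9,14)=3 [10,15)=2 [11,16)=1 [12,17)=1 [13,18)=1

i=0 t=1 v=3: → [1,6),[0,5); WM=-1
i=1 t=6 v=8: → [6,11),[5,10),[4,9),[3,8),[2,7); WM=4
i=2 t=4 v=8: → [4,9),[3,8),[2,7),[1,6),[0,5); WM=4
i=3 t=9 v=9: → [9,14),[8,13),[7,12),[6,11),[5,10); WM=7; [0,5) fires=2 [1,6) fires=2 [2,7) fires=2
i=4 t=10 v=4: → [10,15),[9,14),[8,13),[7,12),[6,11); WM=8; [3,8) fires=2
i=5 t=13 v=2: → [13,18),[12,17),[11,16),[10,15),[9,14); WM=11; [4,9) fires=2 [5,10) fires=2 [6,11) fires=3
i=6 t=7 v=5: DROP (t<11-0); WM=11
i=7 t=10 v=4: DROP (t<11-0); WM=11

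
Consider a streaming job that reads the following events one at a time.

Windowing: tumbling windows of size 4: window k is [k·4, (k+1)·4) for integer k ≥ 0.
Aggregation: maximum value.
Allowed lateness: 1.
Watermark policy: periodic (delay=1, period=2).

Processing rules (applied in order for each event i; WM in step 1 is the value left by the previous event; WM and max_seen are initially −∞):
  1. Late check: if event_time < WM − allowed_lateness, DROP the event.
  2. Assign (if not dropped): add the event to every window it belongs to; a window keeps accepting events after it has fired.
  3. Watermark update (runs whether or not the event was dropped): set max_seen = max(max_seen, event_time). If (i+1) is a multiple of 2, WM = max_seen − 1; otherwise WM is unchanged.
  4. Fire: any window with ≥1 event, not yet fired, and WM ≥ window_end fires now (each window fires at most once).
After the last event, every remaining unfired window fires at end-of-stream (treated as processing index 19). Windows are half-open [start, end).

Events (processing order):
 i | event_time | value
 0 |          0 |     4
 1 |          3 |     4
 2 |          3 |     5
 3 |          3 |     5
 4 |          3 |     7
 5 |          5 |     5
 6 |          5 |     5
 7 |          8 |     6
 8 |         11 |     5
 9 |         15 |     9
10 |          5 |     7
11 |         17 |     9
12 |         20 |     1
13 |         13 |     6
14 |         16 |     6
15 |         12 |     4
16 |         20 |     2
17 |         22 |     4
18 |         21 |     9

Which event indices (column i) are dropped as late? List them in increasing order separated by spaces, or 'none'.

i=0 t=0 v=4: → [0,4); WM=−∞
i=1 t=3 v=4: → [0,4); WM=2
i=2 t=3 v=5: → [0,4); WM=2
i=3 t=3 v=5: → [0,4); WM=2
i=4 t=3 v=7: → [0,4); WM=2
i=5 t=5 v=5: → [4,8); WM=4; [0,4) fires=7
i=6 t=5 v=5: → [4,8); WM=4
i=7 t=8 v=6: → [8,12); WM=7
i=8 t=11 v=5: → [8,12); WM=7
i=9 t=15 v=9: → [12,16); WM=14; [4,8) fires=5 [8,12) fires=6
i=10 t=5 v=7: DROP (t<14-1); WM=14
i=11 t=17 v=9: → [16,20); WM=16; [12,16) fires=9
i=12 t=20 v=1: → [20,24); WM=16
i=13 t=13 v=6: DROP (t<16-1); WM=19
i=14 t=16 v=6: DROP (t<19-1); WM=19
i=15 t=12 v=4: DROP (t<19-1); WM=19
i=16 t=20 v=2: → [20,24); WM=19
i=17 t=22 v=4: → [20,24); WM=21; [16,20) fires=9
i=18 t=21 v=9: → [20,24); WM=21

10 13 14 15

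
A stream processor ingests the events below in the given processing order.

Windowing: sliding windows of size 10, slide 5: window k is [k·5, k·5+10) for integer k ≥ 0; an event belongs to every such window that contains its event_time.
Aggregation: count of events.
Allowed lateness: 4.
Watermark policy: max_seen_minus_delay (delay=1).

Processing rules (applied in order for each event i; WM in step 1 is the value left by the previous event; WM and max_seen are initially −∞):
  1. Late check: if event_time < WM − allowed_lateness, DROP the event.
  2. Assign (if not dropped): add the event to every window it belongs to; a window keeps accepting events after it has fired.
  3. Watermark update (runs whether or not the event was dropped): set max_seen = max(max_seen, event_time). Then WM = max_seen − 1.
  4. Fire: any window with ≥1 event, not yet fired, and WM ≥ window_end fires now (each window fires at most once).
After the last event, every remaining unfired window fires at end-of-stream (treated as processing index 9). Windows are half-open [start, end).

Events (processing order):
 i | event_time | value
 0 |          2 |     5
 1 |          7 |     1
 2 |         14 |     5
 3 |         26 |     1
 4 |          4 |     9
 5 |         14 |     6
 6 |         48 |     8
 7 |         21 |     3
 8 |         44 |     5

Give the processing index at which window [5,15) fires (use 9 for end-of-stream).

i=0 t=2 v=5: → [0,10); WM=1
i=1 t=7 v=1: → [5,15),[0,10); WM=6
i=2 t=14 v=5: → [10,20),[5,15); WM=13; [0,10) fires=2
i=3 t=26 v=1: → [25,35),[20,30); WM=25; [5,15) fires=2 [10,20) fires=1
i=4 t=4 v=9: DROP (t<25-4); WM=25
i=5 t=14 v=6: DROP (t<25-4); WM=25
i=6 t=48 v=8: → [45,55),[40,50); WM=47; [20,30) fires=1 [25,35) fires=1
i=7 t=21 v=3: DROP (t<47-4); WM=47
i=8 t=44 v=5: → [40,50),[35,45); WM=47; [35,45) fires=1

3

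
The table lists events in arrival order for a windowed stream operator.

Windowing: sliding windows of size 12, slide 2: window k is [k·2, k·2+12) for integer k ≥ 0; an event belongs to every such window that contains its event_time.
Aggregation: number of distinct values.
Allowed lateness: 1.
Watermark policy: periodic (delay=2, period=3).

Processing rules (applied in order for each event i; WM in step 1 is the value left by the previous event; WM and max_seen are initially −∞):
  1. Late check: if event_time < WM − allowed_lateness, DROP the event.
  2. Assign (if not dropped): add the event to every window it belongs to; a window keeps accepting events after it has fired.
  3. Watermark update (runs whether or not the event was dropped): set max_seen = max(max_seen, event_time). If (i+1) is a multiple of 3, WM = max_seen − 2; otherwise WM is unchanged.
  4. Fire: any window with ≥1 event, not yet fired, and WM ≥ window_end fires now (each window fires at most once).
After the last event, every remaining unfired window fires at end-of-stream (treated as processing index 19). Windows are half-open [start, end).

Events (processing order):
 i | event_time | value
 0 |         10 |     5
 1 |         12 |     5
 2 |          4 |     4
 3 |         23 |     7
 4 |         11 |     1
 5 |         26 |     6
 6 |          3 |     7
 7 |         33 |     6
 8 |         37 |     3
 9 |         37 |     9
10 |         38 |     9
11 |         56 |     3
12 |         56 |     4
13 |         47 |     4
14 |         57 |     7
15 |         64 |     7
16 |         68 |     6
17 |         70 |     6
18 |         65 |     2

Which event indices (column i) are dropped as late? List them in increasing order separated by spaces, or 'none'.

6 13 18

i=0 t=10 v=5: → [10,22),[8,20),[6,18),[4,16),[2,14),[0,12); WM=−∞
i=1 t=12 v=5: → [12,24),[10,22),[8,20),[6,18),[4,16),[2,14); WM=−∞
i=2 t=4 v=4: → [4,16),[2,14),[0,12); WM=10
i=3 t=23 v=7: → [22,34),[20,32),[18,30),[16,28),[14,26),[12,24); WM=10
i=4 t=11 v=1: → [10,22),[8,20),[6,18),[4,16),[2,14),[0,12); WM=10
i=5 t=26 v=6: → [26,38),[24,36),[22,34),[20,32),[18,30),[16,28); WM=24; [0,12) fires=3 [2,14) fires=3 [4,16) fires=3 [6,18) fires=2 [8,20) fires=2 [10,22) fires=2 [12,24) fires=2
i=6 t=3 v=7: DROP (t<24-1); WM=24
i=7 t=33 v=6: → [32,44),[30,42),[28,40),[26,38),[24,36),[22,34); WM=24
i=8 t=37 v=3: → [36,48),[34,46),[32,44),[30,42),[28,40),[26,38); WM=35; [14,26) fires=1 [16,28) fires=2 [18,30) fires=2 [20,32) fires=2 [22,34) fires=2
i=9 t=37 v=9: → [36,48),[34,46),[32,44),[30,42),[28,40),[26,38); WM=35
i=10 t=38 v=9: → [38,50),[36,48),[34,46),[32,44),[30,42),[28,40); WM=35
i=11 t=56 v=3: → [56,68),[54,66),[52,64),[50,62),[48,60),[46,58); WM=54; [24,36) fires=1 [26,38) fires=3 [28,40) fires=3 [30,42) fires=3 [32,44) fires=3 [34,46) fires=2 [36,48) fires=2 [38,50) fires=1
i=12 t=56 v=4: → [56,68),[54,66),[52,64),[50,62),[48,60),[46,58); WM=54
i=13 t=47 v=4: DROP (t<54-1); WM=54
i=14 t=57 v=7: → [56,68),[54,66),[52,64),[50,62),[48,60),[46,58); WM=55
i=15 t=64 v=7: → [64,76),[62,74),[60,72),[58,70),[56,68),[54,66); WM=55
i=16 t=68 v=6: → [68,80),[66,78),[64,76),[62,74),[60,72),[58,70); WM=55
i=17 t=70 v=6: → [70,82),[68,80),[66,78),[64,76),[62,74),[60,72); WM=68; [46,58) fires=3 [48,60) fires=3 [50,62) fires=3 [52,64) fires=3 [54,66) fires=3 [56,68) fires=3
i=18 t=65 v=2: DROP (t<68-1); WM=68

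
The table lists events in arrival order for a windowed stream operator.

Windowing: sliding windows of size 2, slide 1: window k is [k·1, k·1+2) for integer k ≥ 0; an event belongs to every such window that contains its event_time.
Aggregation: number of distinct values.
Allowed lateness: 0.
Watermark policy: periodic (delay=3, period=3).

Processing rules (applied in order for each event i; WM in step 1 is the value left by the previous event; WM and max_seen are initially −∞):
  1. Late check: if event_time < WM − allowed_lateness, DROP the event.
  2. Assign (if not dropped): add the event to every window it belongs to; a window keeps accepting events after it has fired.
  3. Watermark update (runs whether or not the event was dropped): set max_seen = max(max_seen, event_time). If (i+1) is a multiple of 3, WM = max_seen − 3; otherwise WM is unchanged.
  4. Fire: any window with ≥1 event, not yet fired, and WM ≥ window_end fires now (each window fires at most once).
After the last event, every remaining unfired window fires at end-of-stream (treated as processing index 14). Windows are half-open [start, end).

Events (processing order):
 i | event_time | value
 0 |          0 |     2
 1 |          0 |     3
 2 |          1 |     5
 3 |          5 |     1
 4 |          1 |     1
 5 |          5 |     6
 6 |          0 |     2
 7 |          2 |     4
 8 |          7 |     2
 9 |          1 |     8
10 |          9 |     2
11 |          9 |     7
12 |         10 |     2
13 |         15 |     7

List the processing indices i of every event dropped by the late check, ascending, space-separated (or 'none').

6 9

i=0 t=0 v=2: → [0,2); WM=−∞
i=1 t=0 v=3: → [0,2); WM=−∞
i=2 t=1 v=5: → [1,3),[0,2); WM=-2
i=3 t=5 v=1: → [5,7),[4,6); WM=-2
i=4 t=1 v=1: → [1,3),[0,2); WM=-2
i=5 t=5 v=6: → [5,7),[4,6); WM=2; [0,2) fires=4
i=6 t=0 v=2: DROP (t<2-0); WM=2
i=7 t=2 v=4: → [2,4),[1,3); WM=2
i=8 t=7 v=2: → [7,9),[6,8); WM=4; [1,3) fires=3 [2,4) fires=1
i=9 t=1 v=8: DROP (t<4-0); WM=4
i=10 t=9 v=2: → [9,11),[8,10); WM=4
i=11 t=9 v=7: → [9,11),[8,10); WM=6; [4,6) fires=2
i=12 t=10 v=2: → [10,12),[9,11); WM=6
i=13 t=15 v=7: → [15,17),[14,16); WM=6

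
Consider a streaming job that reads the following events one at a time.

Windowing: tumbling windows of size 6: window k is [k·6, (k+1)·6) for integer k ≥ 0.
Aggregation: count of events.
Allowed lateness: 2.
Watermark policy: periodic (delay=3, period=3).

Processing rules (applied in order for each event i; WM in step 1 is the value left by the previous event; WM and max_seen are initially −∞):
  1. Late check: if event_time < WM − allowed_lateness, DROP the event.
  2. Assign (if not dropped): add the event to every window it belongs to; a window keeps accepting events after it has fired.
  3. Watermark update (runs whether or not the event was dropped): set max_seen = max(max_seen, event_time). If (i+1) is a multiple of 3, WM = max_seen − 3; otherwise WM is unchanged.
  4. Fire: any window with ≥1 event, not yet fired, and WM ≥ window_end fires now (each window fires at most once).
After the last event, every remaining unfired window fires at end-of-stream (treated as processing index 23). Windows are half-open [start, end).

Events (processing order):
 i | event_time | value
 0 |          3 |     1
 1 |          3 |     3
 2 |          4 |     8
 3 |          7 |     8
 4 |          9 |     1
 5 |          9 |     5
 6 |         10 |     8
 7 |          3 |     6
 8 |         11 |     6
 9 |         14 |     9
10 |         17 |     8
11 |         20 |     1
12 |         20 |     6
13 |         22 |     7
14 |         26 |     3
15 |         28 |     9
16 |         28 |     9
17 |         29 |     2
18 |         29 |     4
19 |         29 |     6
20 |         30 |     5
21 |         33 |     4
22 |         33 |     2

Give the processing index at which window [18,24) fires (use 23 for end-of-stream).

17

i=0 t=3 v=1: → [0,6); WM=−∞
i=1 t=3 v=3: → [0,6); WM=−∞
i=2 t=4 v=8: → [0,6); WM=1
i=3 t=7 v=8: → [6,12); WM=1
i=4 t=9 v=1: → [6,12); WM=1
i=5 t=9 v=5: → [6,12); WM=6; [0,6) fires=3
i=6 t=10 v=8: → [6,12); WM=6
i=7 t=3 v=6: DROP (t<6-2); WM=6
i=8 t=11 v=6: → [6,12); WM=8
i=9 t=14 v=9: → [12,18); WM=8
i=10 t=17 v=8: → [12,18); WM=8
i=11 t=20 v=1: → [18,24); WM=17; [6,12) fires=5
i=12 t=20 v=6: → [18,24); WM=17
i=13 t=22 v=7: → [18,24); WM=17
i=14 t=26 v=3: → [24,30); WM=23; [12,18) fires=2
i=15 t=28 v=9: → [24,30); WM=23
i=16 t=28 v=9: → [24,30); WM=23
i=17 t=29 v=2: → [24,30); WM=26; [18,24) fires=3
i=18 t=29 v=4: → [24,30); WM=26
i=19 t=29 v=6: → [24,30); WM=26
i=20 t=30 v=5: → [30,36); WM=27
i=21 t=33 v=4: → [30,36); WM=27
i=22 t=33 v=2: → [30,36); WM=27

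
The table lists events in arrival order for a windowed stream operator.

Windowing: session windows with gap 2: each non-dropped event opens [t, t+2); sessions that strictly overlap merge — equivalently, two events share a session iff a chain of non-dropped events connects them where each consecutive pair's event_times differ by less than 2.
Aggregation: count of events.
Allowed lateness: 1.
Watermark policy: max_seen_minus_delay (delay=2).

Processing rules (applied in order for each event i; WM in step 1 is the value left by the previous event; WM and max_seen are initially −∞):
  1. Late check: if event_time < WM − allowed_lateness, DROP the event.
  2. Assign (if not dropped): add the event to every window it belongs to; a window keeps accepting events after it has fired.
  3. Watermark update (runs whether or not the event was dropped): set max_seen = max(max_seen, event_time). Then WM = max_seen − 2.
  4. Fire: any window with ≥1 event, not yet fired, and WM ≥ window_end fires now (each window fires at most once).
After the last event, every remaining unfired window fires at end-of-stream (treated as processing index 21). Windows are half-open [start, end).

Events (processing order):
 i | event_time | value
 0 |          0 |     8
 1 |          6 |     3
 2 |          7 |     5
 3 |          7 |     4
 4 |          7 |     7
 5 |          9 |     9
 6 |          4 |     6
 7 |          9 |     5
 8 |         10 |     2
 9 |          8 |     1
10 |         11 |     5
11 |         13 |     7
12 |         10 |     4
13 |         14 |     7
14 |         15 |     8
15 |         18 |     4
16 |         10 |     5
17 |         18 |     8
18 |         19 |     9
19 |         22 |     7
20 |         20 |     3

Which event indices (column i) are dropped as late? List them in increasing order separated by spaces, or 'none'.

i=0 t=0 v=8: → [0,2); WM=-2
i=1 t=6 v=3: → [6,8); WM=4
i=2 t=7 v=5: → [6,9); WM=5
i=3 t=7 v=4: → [6,9); WM=5
i=4 t=7 v=7: → [6,9); WM=5
i=5 t=9 v=9: → [9,11); WM=7
i=6 t=4 v=6: DROP (t<7-1); WM=7
i=7 t=9 v=5: → [9,11); WM=7
i=8 t=10 v=2: → [9,12); WM=8
i=9 t=8 v=1: → [6,12); WM=8
i=10 t=11 v=5: → [6,13); WM=9
i=11 t=13 v=7: → [13,15); WM=11
i=12 t=10 v=4: → [6,13); WM=11
i=13 t=14 v=7: → [13,16); WM=12
i=14 t=15 v=8: → [13,17); WM=13
i=15 t=18 v=4: → [18,20); WM=16
i=16 t=10 v=5: DROP (t<16-1); WM=16
i=17 t=18 v=8: → [18,20); WM=16
i=18 t=19 v=9: → [18,21); WM=17
i=19 t=22 v=7: → [22,24); WM=20
i=20 t=20 v=3: → [18,22); WM=20

6 16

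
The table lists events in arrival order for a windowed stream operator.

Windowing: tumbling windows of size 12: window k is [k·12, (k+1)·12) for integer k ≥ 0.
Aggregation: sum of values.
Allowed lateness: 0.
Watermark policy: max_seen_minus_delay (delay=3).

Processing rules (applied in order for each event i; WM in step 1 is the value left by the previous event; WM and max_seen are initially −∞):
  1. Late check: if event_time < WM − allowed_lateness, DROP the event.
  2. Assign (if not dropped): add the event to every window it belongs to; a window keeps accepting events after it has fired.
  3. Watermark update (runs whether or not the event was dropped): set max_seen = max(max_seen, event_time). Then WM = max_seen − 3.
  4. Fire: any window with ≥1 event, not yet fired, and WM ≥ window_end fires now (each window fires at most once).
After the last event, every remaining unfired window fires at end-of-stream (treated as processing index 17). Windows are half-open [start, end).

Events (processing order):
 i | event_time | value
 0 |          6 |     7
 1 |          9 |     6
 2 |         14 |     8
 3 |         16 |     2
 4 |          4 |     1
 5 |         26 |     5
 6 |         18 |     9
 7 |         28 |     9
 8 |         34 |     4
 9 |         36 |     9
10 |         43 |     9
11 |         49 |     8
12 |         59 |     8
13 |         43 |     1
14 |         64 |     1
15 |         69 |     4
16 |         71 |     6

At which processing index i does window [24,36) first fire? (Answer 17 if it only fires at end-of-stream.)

i=0 t=6 v=7: → [0,12); WM=3
i=1 t=9 v=6: → [0,12); WM=6
i=2 t=14 v=8: → [12,24); WM=11
i=3 t=16 v=2: → [12,24); WM=13; [0,12) fires=13
i=4 t=4 v=1: DROP (t<13-0); WM=13
i=5 t=26 v=5: → [24,36); WM=23
i=6 t=18 v=9: DROP (t<23-0); WM=23
i=7 t=28 v=9: → [24,36); WM=25; [12,24) fires=10
i=8 t=34 v=4: → [24,36); WM=31
i=9 t=36 v=9: → [36,48); WM=33
i=10 t=43 v=9: → [36,48); WM=40; [24,36) fires=18
i=11 t=49 v=8: → [48,60); WM=46
i=12 t=59 v=8: → [48,60); WM=56; [36,48) fires=18
i=13 t=43 v=1: DROP (t<56-0); WM=56
i=14 t=64 v=1: → [60,72); WM=61; [48,60) fires=16
i=15 t=69 v=4: → [60,72); WM=66
i=16 t=71 v=6: → [60,72); WM=68

10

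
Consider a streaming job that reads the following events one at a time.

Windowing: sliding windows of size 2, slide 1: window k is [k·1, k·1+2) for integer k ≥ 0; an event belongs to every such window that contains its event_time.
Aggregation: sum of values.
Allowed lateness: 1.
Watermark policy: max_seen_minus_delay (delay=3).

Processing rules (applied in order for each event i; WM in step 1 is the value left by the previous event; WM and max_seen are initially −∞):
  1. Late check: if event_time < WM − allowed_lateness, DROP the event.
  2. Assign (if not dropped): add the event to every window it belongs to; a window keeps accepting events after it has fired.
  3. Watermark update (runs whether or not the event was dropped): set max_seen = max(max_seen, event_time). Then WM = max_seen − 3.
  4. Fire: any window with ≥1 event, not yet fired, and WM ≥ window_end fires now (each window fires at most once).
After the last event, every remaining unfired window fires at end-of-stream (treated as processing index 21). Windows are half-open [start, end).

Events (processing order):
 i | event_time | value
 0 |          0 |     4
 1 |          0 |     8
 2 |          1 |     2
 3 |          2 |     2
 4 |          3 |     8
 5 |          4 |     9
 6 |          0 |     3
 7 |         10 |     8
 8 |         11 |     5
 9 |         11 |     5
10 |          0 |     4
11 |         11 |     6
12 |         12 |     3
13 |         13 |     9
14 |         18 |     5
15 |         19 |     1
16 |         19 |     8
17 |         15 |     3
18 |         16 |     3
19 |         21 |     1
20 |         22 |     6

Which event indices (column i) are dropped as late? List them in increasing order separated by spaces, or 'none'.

i=0 t=0 v=4: → [0,2); WM=-3
i=1 t=0 v=8: → [0,2); WM=-3
i=2 t=1 v=2: → [1,3),[0,2); WM=-2
i=3 t=2 v=2: → [2,4),[1,3); WM=-1
i=4 t=3 v=8: → [3,5),[2,4); WM=0
i=5 t=4 v=9: → [4,6),[3,5); WM=1
i=6 t=0 v=3: → [0,2); WM=1
i=7 t=10 v=8: → [10,12),[9,11); WM=7; [0,2) fires=17 [1,3) fires=4 [2,4) fires=10 [3,5) fires=17 [4,6) fires=9
i=8 t=11 v=5: → [11,13),[10,12); WM=8
i=9 t=11 v=5: → [11,13),[10,12); WM=8
i=10 t=0 v=4: DROP (t<8-1); WM=8
i=11 t=11 v=6: → [11,13),[10,12); WM=8
i=12 t=12 v=3: → [12,14),[11,13); WM=9
i=13 t=13 v=9: → [13,15),[12,14); WM=10
i=14 t=18 v=5: → [18,20),[17,19); WM=15; [9,11) fires=8 [10,12) fires=24 [11,13) fires=19 [12,14) fires=12 [13,15) fires=9
i=15 t=19 v=1: → [19,21),[18,20); WM=16
i=16 t=19 v=8: → [19,21),[18,20); WM=16
i=17 t=15 v=3: → [15,17),[14,16); WM=16; [14,16) fires=3
i=18 t=16 v=3: → [16,18),[15,17); WM=16
i=19 t=21 v=1: → [21,23),[20,22); WM=18; [15,17) fires=6 [16,18) fires=3
i=20 t=22 v=6: → [22,24),[21,23); WM=19; [17,19) fires=5

10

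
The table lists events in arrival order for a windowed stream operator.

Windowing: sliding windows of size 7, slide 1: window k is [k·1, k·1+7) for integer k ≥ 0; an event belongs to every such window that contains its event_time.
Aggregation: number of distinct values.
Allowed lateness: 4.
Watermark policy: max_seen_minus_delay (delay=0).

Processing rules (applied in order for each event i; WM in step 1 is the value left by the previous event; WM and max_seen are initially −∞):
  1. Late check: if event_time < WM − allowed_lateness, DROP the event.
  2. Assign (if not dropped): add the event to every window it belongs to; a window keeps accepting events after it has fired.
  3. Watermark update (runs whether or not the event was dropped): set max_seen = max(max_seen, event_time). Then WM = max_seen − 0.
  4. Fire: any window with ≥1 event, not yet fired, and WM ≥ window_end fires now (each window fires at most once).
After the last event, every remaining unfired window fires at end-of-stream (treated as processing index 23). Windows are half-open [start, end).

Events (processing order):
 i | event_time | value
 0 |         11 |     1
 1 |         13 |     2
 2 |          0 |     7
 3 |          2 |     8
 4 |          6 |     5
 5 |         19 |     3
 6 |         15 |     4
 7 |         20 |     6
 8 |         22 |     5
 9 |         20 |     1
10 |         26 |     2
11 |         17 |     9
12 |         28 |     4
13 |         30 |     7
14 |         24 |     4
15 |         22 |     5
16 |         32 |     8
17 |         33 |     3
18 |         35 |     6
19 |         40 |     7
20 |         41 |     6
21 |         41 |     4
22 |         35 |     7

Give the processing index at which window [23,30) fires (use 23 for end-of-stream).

i=0 t=11 v=1: → [11,18),[10,17),[9,16),[8,15),[7,14),[6,13),[5,12); WM=11
i=1 t=13 v=2: → [13,20),[12,19),[11,18),[10,17),[9,16),[8,15),[7,14); WM=13; [5,12) fires=1 [6,13) fires=1
i=2 t=0 v=7: DROP (t<13-4); WM=13
i=3 t=2 v=8: DROP (t<13-4); WM=13
i=4 t=6 v=5: DROP (t<13-4); WM=13
i=5 t=19 v=3: → [19,26),[18,25),[17,24),[16,23),[15,22),[14,21),[13,20); WM=19; [7,14) fires=2 [8,15) fires=2 [9,16) fires=2 [10,17) fires=2 [11,18) fires=2 [12,19) fires=1
i=6 t=15 v=4: → [15,22),[14,21),[13,20),[12,19),[11,18),[10,17),[9,16); WM=19
i=7 t=20 v=6: → [20,27),[19,26),[18,25),[17,24),[16,23),[15,22),[14,21); WM=20; [13,20) fires=3
i=8 t=22 v=5: → [22,29),[21,28),[20,27),[19,26),[18,25),[17,24),[16,23); WM=22; [14,21) fires=3 [15,22) fires=3
i=9 t=20 v=1: → [20,27),[19,26),[18,25),[17,24),[16,23),[15,22),[14,21); WM=22
i=10 t=26 v=2: → [26,33),[25,32),[24,31),[23,30),[22,29),[21,28),[20,27); WM=26; [16,23) fires=4 [17,24) fires=4 [18,25) fires=4 [19,26) fires=4
i=11 t=17 v=9: DROP (t<26-4); WM=26
i=12 t=28 v=4: → [28,35),[27,34),[26,33),[25,32),[24,31),[23,30),[22,29); WM=28; [20,27) fires=4 [21,28) fires=2
i=13 t=30 v=7: → [30,37),[29,36),[28,35),[27,34),[26,33),[25,32),[24,31); WM=30; [22,29) fires=3 [23,30) fires=2
i=14 t=24 v=4: DROP (t<30-4); WM=30
i=15 t=22 v=5: DROP (t<30-4); WM=30
i=16 t=32 v=8: → [32,39),[31,38),[30,37),[29,36),[28,35),[27,34),[26,33); WM=32; [24,31) fires=3 [25,32) fires=3
i=17 t=33 v=3: → [33,40),[32,39),[31,38),[30,37),[29,36),[28,35),[27,34); WM=33; [26,33) fires=4
i=18 t=35 v=6: → [35,42),[34,41),[33,40),[32,39),[31,38),[30,37),[29,36); WM=35; [27,34) fires=4 [28,35) fires=4
i=19 t=40 v=7: → [40,47),[39,46),[38,45),[37,44),[36,43),[35,42),[34,41); WM=40; [29,36) fires=4 [30,37) fires=4 [31,38) fires=3 [32,39) fires=3 [33,40) fires=2
i=20 t=41 v=6: → [41,48),[40,47),[39,46),[38,45),[37,44),[36,43),[35,42); WM=41; [34,41) fires=2
i=21 t=41 v=4: → [41,48),[40,47),[39,46),[38,45),[37,44),[36,43),[35,42); WM=41
i=22 t=35 v=7: DROP (t<41-4); WM=41

13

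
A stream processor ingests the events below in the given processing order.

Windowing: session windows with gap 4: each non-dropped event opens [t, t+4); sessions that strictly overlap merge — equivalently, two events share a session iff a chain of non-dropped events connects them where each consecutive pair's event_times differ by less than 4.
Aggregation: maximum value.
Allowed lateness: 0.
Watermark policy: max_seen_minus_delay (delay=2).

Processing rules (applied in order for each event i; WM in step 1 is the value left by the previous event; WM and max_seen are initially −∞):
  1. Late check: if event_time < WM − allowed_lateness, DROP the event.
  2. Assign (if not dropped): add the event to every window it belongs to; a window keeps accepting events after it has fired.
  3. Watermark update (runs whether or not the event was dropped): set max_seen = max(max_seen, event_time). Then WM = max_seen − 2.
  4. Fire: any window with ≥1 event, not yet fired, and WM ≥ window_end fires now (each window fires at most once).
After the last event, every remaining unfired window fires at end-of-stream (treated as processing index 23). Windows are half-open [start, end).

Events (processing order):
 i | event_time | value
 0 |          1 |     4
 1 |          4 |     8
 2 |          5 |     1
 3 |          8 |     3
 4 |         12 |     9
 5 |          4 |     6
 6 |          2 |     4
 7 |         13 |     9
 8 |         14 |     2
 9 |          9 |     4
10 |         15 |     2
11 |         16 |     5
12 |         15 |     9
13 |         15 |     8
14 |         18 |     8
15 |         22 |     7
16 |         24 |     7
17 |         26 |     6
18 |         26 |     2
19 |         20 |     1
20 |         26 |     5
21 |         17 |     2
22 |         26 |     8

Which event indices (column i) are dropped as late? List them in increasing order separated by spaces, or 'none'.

5 6 9 19 21

i=0 t=1 v=4: → [1,5); WM=-1
i=1 t=4 v=8: → [1,8); WM=2
i=2 t=5 v=1: → [1,9); WM=3
i=3 t=8 v=3: → [1,12); WM=6
i=4 t=12 v=9: → [12,16); WM=10
i=5 t=4 v=6: DROP (t<10-0); WM=10
i=6 t=2 v=4: DROP (t<10-0); WM=10
i=7 t=13 v=9: → [12,17); WM=11
i=8 t=14 v=2: → [12,18); WM=12
i=9 t=9 v=4: DROP (t<12-0); WM=12
i=10 t=15 v=2: → [12,19); WM=13
i=11 t=16 v=5: → [12,20); WM=14
i=12 t=15 v=9: → [12,20); WM=14
i=13 t=15 v=8: → [12,20); WM=14
i=14 t=18 v=8: → [12,22); WM=16
i=15 t=22 v=7: → [22,26); WM=20
i=16 t=24 v=7: → [22,28); WM=22
i=17 t=26 v=6: → [22,30); WM=24
i=18 t=26 v=2: → [22,30); WM=24
i=19 t=20 v=1: DROP (t<24-0); WM=24
i=20 t=26 v=5: → [22,30); WM=24
i=21 t=17 v=2: DROP (t<24-0); WM=24
i=22 t=26 v=8: → [22,30); WM=24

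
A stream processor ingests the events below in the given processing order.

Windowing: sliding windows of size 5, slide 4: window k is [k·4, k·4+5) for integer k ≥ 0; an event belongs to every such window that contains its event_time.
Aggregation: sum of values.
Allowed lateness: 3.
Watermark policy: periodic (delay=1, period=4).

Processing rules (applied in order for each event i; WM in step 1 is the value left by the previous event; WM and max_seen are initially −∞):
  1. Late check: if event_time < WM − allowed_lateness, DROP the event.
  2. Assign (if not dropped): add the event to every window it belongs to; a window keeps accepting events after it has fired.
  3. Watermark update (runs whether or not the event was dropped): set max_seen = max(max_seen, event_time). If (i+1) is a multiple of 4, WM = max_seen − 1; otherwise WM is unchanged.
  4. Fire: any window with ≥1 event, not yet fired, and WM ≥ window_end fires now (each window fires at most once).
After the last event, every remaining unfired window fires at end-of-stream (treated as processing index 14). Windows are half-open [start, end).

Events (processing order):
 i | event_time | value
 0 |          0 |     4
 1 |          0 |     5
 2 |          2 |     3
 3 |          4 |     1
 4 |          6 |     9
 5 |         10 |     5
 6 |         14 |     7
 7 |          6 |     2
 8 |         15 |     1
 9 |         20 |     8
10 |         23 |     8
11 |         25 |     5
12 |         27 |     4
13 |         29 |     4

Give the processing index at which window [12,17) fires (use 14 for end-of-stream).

i=0 t=0 v=4: → [0,5); WM=−∞
i=1 t=0 v=5: → [0,5); WM=−∞
i=2 t=2 v=3: → [0,5); WM=−∞
i=3 t=4 v=1: → [4,9),[0,5); WM=3
i=4 t=6 v=9: → [4,9); WM=3
i=5 t=10 v=5: → [8,13); WM=3
i=6 t=14 v=7: → [12,17); WM=3
i=7 t=6 v=2: → [4,9); WM=13; [0,5) fires=13 [4,9) fires=12 [8,13) fires=5
i=8 t=15 v=1: → [12,17); WM=13
i=9 t=20 v=8: → [20,25),[16,21); WM=13
i=10 t=23 v=8: → [20,25); WM=13
i=11 t=25 v=5: → [24,29); WM=24; [12,17) fires=8 [16,21) fires=8
i=12 t=27 v=4: → [24,29); WM=24
i=13 t=29 v=4: → [28,33); WM=24

11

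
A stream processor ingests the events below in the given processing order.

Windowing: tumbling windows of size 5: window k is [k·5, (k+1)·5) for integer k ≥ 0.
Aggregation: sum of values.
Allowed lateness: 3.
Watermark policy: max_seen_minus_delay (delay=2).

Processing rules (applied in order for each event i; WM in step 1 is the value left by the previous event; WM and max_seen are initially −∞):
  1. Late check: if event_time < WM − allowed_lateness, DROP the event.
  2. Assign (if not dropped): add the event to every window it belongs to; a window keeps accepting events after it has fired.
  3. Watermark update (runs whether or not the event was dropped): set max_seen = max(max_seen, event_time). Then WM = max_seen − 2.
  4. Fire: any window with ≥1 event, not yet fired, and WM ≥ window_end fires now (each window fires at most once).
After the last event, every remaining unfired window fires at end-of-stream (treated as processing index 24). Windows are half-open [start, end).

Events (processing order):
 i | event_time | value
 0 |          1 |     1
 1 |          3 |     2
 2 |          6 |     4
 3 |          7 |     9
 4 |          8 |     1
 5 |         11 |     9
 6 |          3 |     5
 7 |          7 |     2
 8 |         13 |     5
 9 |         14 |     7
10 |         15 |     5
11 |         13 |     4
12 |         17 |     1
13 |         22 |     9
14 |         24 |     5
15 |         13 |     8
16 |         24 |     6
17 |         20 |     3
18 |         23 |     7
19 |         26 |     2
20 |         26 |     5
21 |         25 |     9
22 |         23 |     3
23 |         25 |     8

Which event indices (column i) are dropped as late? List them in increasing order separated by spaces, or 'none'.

i=0 t=1 v=1: → [0,5); WM=-1
i=1 t=3 v=2: → [0,5); WM=1
i=2 t=6 v=4: → [5,10); WM=4
i=3 t=7 v=9: → [5,10); WM=5; [0,5) fires=3
i=4 t=8 v=1: → [5,10); WM=6
i=5 t=11 v=9: → [10,15); WM=9
i=6 t=3 v=5: DROP (t<9-3); WM=9
i=7 t=7 v=2: → [5,10); WM=9
i=8 t=13 v=5: → [10,15); WM=11; [5,10) fires=16
i=9 t=14 v=7: → [10,15); WM=12
i=10 t=15 v=5: → [15,20); WM=13
i=11 t=13 v=4: → [10,15); WM=13
i=12 t=17 v=1: → [15,20); WM=15; [10,15) fires=25
i=13 t=22 v=9: → [20,25); WM=20; [15,20) fires=6
i=14 t=24 v=5: → [20,25); WM=22
i=15 t=13 v=8: DROP (t<22-3); WM=22
i=16 t=24 v=6: → [20,25); WM=22
i=17 t=20 v=3: → [20,25); WM=22
i=18 t=23 v=7: → [20,25); WM=22
i=19 t=26 v=2: → [25,30); WM=24
i=20 t=26 v=5: → [25,30); WM=24
i=21 t=25 v=9: → [25,30); WM=24
i=22 t=23 v=3: → [20,25); WM=24
i=23 t=25 v=8: → [25,30); WM=24

6 15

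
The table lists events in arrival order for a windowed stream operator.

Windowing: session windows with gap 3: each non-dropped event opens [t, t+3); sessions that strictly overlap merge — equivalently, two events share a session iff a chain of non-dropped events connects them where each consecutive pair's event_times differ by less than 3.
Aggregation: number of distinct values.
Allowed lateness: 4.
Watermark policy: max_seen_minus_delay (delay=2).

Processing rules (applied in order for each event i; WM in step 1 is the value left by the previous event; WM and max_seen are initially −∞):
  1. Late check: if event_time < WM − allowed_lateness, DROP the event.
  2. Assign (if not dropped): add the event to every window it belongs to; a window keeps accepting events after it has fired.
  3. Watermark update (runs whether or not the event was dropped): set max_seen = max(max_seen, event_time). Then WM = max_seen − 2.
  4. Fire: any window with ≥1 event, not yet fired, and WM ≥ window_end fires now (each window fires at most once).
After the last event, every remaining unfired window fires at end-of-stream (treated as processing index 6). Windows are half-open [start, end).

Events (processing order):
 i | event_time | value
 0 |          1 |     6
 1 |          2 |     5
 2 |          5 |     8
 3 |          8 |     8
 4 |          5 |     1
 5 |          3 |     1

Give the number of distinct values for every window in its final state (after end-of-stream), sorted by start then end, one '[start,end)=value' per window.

[1,8)=4 [8,11)=1

i=0 t=1 v=6: → [1,4); WM=-1
i=1 t=2 v=5: → [1,5); WM=0
i=2 t=5 v=8: → [5,8); WM=3
i=3 t=8 v=8: → [8,11); WM=6
i=4 t=5 v=1: → [5,8); WM=6
i=5 t=3 v=1: → [1,8); WM=6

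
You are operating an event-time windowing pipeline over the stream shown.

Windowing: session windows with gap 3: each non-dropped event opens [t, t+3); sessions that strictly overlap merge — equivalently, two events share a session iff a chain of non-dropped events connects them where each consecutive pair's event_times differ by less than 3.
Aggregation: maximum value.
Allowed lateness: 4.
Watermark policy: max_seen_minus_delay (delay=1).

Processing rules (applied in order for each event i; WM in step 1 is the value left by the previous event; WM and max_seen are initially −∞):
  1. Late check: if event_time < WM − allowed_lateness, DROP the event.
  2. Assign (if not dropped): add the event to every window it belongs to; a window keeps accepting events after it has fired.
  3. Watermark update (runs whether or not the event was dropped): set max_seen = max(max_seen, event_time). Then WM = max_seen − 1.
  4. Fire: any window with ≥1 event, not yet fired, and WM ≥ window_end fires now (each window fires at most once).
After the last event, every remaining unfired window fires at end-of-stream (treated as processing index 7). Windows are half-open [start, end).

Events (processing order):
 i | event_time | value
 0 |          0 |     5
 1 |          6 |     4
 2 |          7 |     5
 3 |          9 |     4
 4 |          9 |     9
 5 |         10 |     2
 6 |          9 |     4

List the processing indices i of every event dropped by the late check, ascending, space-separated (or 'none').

none

i=0 t=0 v=5: → [0,3); WM=-1
i=1 t=6 v=4: → [6,9); WM=5
i=2 t=7 v=5: → [6,10); WM=6
i=3 t=9 v=4: → [6,12); WM=8
i=4 t=9 v=9: → [6,12); WM=8
i=5 t=10 v=2: → [6,13); WM=9
i=6 t=9 v=4: → [6,13); WM=9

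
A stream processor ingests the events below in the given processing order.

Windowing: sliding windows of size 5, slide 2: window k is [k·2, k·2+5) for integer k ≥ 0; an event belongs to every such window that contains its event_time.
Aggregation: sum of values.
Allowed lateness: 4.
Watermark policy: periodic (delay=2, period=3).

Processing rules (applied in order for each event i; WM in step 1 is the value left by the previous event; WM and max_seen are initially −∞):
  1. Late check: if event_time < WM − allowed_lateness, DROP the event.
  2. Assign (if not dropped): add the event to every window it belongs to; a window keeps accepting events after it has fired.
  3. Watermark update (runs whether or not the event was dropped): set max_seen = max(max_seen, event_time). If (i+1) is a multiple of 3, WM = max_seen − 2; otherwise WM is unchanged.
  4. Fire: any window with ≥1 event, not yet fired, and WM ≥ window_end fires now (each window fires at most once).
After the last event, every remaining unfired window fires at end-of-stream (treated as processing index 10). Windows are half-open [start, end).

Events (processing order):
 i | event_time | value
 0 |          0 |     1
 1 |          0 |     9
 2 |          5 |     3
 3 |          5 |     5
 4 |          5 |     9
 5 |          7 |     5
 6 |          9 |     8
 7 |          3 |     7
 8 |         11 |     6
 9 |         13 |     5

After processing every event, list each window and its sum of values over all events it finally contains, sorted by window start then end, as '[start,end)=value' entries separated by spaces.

i=0 t=0 v=1: → [0,5); WM=−∞
i=1 t=0 v=9: → [0,5); WM=−∞
i=2 t=5 v=3: → [4,9),[2,7); WM=3
i=3 t=5 v=5: → [4,9),[2,7); WM=3
i=4 t=5 v=9: → [4,9),[2,7); WM=3
i=5 t=7 v=5: → [6,11),[4,9); WM=5; [0,5) fires=10
i=6 t=9 v=8: → [8,13),[6,11); WM=5
i=7 t=3 v=7: → [2,7),[0,5); WM=5
i=8 t=11 v=6: → [10,15),[8,13); WM=9; [2,7) fires=24 [4,9) fires=22
i=9 t=13 v=5: → [12,17),[10,15); WM=9

[0,5)=17 [2,7)=24 [4,9)=22 [6,11)=13 [8,13)=14 [10,15)=11 [12,17)=5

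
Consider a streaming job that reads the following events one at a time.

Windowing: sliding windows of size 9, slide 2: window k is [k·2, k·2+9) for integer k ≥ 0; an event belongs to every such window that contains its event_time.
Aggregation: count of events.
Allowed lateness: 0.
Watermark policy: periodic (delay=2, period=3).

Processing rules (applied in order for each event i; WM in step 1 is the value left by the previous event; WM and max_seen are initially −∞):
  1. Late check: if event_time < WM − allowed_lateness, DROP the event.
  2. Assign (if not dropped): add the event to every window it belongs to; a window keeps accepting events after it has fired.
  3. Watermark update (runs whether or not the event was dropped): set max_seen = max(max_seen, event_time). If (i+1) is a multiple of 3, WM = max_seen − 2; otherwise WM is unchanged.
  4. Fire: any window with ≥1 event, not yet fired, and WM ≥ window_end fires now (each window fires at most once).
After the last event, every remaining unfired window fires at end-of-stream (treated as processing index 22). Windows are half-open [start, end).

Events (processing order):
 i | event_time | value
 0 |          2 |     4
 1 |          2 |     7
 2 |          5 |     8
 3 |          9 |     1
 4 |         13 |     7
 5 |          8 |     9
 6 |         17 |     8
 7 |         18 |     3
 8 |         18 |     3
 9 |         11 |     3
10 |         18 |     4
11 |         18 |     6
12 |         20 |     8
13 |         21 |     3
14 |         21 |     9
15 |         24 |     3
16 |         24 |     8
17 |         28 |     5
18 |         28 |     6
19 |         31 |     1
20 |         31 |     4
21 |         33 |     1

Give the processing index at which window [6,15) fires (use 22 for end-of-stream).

8

i=0 t=2 v=4: → [2,11),[0,9); WM=−∞
i=1 t=2 v=7: → [2,11),[0,9); WM=−∞
i=2 t=5 v=8: → [4,13),[2,11),[0,9); WM=3
i=3 t=9 v=1: → [8,17),[6,15),[4,13),[2,11); WM=3
i=4 t=13 v=7: → [12,21),[10,19),[8,17),[6,15); WM=3
i=5 t=8 v=9: → [8,17),[6,15),[4,13),[2,11),[0,9); WM=11; [0,9) fires=4 [2,11) fires=5
i=6 t=17 v=8: → [16,25),[14,23),[12,21),[10,19); WM=11
i=7 t=18 v=3: → [18,27),[16,25),[14,23),[12,21),[10,19); WM=11
i=8 t=18 v=3: → [18,27),[16,25),[14,23),[12,21),[10,19); WM=16; [4,13) fires=3 [6,15) fires=3
i=9 t=11 v=3: DROP (t<16-0); WM=16
i=10 t=18 v=4: → [18,27),[16,25),[14,23),[12,21),[10,19); WM=16
i=11 t=18 v=6: → [18,27),[16,25),[14,23),[12,21),[10,19); WM=16
i=12 t=20 v=8: → [20,29),[18,27),[16,25),[14,23),[12,21); WM=16
i=13 t=21 v=3: → [20,29),[18,27),[16,25),[14,23); WM=16
i=14 t=21 v=9: → [20,29),[18,27),[16,25),[14,23); WM=19; [8,17) fires=3 [10,19) fires=6
i=15 t=24 v=3: → [24,33),[22,31),[20,29),[18,27),[16,25); WM=19
i=16 t=24 v=8: → [24,33),[22,31),[20,29),[18,27),[16,25); WM=19
i=17 t=28 v=5: → [28,37),[26,35),[24,33),[22,31),[20,29); WM=26; [12,21) fires=7 [14,23) fires=8 [16,25) fires=10
i=18 t=28 v=6: → [28,37),[26,35),[24,33),[22,31),[20,29); WM=26
i=19 t=31 v=1: → [30,39),[28,37),[26,35),[24,33); WM=26
i=20 t=31 v=4: → [30,39),[28,37),[26,35),[24,33); WM=29; [18,27) fires=9 [20,29) fires=7
i=21 t=33 v=1: → [32,41),[30,39),[28,37),[26,35); WM=29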